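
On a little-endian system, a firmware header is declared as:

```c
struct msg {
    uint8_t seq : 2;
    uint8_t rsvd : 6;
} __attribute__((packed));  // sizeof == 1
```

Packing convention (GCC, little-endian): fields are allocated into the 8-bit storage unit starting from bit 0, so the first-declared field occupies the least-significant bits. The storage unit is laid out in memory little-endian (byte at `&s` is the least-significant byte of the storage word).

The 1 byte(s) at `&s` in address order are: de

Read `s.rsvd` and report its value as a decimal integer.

[0]=0xde (little-endian) → word 0xde
seq:2 @ bit 0 → (0xde>>0)&0x3 = 0x2
rsvd:6 @ bit 2 → (0xde>>2)&0x3f = 0x37  ←

55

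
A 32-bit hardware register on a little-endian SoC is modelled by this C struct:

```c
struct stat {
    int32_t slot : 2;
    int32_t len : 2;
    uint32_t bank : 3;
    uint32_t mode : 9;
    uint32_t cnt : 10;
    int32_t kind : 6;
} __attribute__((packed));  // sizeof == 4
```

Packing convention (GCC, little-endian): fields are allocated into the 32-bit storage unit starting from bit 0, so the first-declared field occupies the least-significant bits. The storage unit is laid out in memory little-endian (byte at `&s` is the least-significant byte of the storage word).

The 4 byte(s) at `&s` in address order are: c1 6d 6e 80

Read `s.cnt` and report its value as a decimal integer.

[0]=0xc1 [1]=0x6d [2]=0x6e [3]=0x80 (little-endian) → word 0x806e6dc1
slot [0+:2] = (word>>0) & 0x3 = 1
len [2+:2] = (word>>2) & 0x3 = 0
bank [4+:3] = (word>>4) & 0x7 = 4
mode [7+:9] = (word>>7) & 0x1ff = 219
cnt [16+:10] = (word>>16) & 0x3ff = 110  ←
kind [26+:6] = (word>>26) & 0x3f = 32

110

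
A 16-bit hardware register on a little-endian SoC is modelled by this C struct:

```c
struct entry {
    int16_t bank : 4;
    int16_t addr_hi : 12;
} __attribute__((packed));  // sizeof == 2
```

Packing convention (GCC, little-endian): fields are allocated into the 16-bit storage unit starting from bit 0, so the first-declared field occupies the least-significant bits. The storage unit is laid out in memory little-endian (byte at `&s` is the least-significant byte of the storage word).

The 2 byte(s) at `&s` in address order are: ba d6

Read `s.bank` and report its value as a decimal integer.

[0]=0xba [1]=0xd6 (little-endian) → word 0xd6ba
bank [0+:4] = (word>>0) & 0xf = 10  ←
addr_hi [4+:12] = (word>>4) & 0xfff = 3435
bank signed 4b, MSB=1: 10 - 16 = -6

-6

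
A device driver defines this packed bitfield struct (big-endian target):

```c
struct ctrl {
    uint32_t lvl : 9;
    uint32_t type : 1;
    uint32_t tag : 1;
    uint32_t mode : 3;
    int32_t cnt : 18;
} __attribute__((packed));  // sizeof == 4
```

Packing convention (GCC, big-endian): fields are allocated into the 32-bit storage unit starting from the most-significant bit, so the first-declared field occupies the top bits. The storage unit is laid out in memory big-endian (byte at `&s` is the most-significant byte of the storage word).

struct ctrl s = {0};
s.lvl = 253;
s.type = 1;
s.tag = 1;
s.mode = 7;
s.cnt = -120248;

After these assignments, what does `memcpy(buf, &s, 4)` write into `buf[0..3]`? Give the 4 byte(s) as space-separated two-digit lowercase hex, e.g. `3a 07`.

7e fe 2a 48

[23+:9] lvl=253 & 0x1ff = 0xfd; word=0x7e800000
[22+:1] type=1 & 0x1 = 0x1; word=0x7ec00000
[21+:1] tag=1 & 0x1 = 0x1; word=0x7ee00000
[18+:3] mode=7 & 0x7 = 0x7; word=0x7efc0000
[0+:18] cnt=-120248 & 0x3ffff = 0x22a48; word=0x7efe2a48
word = 0x7efe2a48 → big-endian bytes:
  [0]=0x7e  [1]=0xfe  [2]=0x2a  [3]=0x48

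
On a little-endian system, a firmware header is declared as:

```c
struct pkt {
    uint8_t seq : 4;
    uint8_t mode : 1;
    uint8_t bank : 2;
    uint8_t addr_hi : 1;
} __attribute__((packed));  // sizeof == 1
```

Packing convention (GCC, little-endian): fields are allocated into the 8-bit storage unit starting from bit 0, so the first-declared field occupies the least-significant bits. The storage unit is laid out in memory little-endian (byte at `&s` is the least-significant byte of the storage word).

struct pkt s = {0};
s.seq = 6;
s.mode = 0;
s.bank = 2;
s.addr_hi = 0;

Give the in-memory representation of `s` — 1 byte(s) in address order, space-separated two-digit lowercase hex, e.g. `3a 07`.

46

[0+:4] seq=6 & 0xf = 0x6; word=0x06
[4+:1] mode=0 & 0x1 = 0x0; word=0x06
[5+:2] bank=2 & 0x3 = 0x2; word=0x46
[7+:1] addr_hi=0 & 0x1 = 0x0; word=0x46
word = 0x46 → little-endian bytes:
  [0]=0x46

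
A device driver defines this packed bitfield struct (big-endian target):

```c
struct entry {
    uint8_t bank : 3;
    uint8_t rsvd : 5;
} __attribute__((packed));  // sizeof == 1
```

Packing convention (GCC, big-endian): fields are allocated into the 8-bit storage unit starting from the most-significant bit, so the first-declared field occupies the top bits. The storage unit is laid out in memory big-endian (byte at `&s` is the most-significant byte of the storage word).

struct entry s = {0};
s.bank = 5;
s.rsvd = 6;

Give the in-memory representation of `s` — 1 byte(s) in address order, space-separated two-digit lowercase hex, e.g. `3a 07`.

a6

bank (3b) val=5 bits=0x5 at bit 5: 0xa0
rsvd (5b) val=6 bits=0x6 at bit 0: 0xa6
word = 0xa6 → big-endian bytes:
  [0]=0xa6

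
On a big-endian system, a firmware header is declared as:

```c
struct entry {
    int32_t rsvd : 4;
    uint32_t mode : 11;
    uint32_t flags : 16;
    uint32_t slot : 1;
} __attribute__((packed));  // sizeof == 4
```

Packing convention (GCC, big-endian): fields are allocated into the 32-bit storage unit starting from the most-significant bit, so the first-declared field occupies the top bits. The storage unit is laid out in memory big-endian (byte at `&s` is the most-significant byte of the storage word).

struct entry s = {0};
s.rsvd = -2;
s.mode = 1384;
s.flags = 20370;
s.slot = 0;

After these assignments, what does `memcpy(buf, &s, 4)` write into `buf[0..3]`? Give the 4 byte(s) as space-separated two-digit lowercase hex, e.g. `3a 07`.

ea d0 9f 24

rsvd (4b) val=-2 bits=0xe at bit 28: 0xe0000000
mode (11b) val=1384 bits=0x568 at bit 17: 0xead00000
flags (16b) val=20370 bits=0x4f92 at bit 1: 0xead09f24
slot (1b) val=0 bits=0x0 at bit 0: 0xead09f24
word = 0xead09f24 → big-endian bytes:
  [0]=0xea  [1]=0xd0  [2]=0x9f  [3]=0x24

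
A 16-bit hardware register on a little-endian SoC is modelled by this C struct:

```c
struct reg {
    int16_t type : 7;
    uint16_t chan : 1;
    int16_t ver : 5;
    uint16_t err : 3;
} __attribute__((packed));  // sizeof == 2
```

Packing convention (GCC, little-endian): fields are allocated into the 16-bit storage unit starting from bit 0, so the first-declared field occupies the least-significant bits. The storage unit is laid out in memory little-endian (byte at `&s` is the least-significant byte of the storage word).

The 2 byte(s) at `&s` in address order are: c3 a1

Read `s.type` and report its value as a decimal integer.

[0]=0xc3 [1]=0xa1 (little-endian) → word 0xa1c3
type [0+:7] = (word>>0) & 0x7f = 67  ←
chan [7+:1] = (word>>7) & 0x1 = 1
ver [8+:5] = (word>>8) & 0x1f = 1
err [13+:3] = (word>>13) & 0x7 = 5
type signed 7b, MSB=1: 67 - 128 = -61

-61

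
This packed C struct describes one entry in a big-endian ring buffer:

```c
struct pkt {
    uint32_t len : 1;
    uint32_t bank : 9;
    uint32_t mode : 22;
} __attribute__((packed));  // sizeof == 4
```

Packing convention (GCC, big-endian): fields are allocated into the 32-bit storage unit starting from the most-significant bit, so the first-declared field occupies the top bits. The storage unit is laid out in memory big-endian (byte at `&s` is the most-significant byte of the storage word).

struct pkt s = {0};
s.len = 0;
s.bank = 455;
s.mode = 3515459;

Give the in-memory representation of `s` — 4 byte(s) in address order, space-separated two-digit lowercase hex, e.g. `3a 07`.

71 f5 a4 43

len:1 = 0 → 0x0 << 31 → word 0x00000000
bank:9 = 455 → 0x1c7 << 22 → word 0x71c00000
mode:22 = 3515459 → 0x35a443 << 0 → word 0x71f5a443
word = 0x71f5a443 → big-endian bytes:
  [0]=0x71  [1]=0xf5  [2]=0xa4  [3]=0x43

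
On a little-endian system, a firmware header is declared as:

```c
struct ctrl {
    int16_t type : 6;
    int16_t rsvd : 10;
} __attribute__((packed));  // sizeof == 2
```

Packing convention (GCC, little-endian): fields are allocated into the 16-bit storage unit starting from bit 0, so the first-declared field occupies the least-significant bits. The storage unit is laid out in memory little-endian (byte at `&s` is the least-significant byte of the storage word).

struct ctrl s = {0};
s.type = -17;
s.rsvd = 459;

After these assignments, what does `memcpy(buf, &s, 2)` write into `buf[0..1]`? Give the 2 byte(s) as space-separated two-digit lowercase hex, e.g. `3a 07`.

ef 72

type (6b) val=-17 bits=0x2f at bit 0: 0x002f
rsvd (10b) val=459 bits=0x1cb at bit 6: 0x72ef
word = 0x72ef → little-endian bytes:
  [0]=0xef  [1]=0x72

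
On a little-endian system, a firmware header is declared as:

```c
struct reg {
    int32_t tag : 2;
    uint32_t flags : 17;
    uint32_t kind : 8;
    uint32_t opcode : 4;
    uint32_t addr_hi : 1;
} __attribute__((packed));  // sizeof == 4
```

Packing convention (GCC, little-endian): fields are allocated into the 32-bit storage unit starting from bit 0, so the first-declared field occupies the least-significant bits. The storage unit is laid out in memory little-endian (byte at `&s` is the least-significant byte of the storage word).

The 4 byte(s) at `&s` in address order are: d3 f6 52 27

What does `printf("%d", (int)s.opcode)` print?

4

[0]=0xd3 [1]=0xf6 [2]=0x52 [3]=0x27 (little-endian) → word 0x2752f6d3
tag:2 @ bit 0 → (0x2752f6d3>>0)&0x3 = 0x3
flags:17 @ bit 2 → (0x2752f6d3>>2)&0x1ffff = 0xbdb4
kind:8 @ bit 19 → (0x2752f6d3>>19)&0xff = 0xea
opcode:4 @ bit 27 → (0x2752f6d3>>27)&0xf = 0x4  ←
addr_hi:1 @ bit 31 → (0x2752f6d3>>31)&0x1 = 0x0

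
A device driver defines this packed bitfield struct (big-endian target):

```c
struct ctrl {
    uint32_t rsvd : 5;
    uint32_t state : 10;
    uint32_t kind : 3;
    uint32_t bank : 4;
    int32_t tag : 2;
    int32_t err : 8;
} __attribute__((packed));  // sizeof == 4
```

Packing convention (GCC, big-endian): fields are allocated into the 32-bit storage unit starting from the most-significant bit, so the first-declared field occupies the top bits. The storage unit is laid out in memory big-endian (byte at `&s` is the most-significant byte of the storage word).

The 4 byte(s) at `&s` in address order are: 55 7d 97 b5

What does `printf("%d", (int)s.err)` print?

-75

[0]=0x55 [1]=0x7d [2]=0x97 [3]=0xb5 (big-endian) → word 0x557d97b5
rsvd [27+:5] = (word>>27) & 0x1f = 10
state [17+:10] = (word>>17) & 0x3ff = 702
kind [14+:3] = (word>>14) & 0x7 = 6
bank [10+:4] = (word>>10) & 0xf = 5
tag [8+:2] = (word>>8) & 0x3 = 3
err [0+:8] = (word>>0) & 0xff = 181  ←
err signed 8b, MSB=1: 181 - 256 = -75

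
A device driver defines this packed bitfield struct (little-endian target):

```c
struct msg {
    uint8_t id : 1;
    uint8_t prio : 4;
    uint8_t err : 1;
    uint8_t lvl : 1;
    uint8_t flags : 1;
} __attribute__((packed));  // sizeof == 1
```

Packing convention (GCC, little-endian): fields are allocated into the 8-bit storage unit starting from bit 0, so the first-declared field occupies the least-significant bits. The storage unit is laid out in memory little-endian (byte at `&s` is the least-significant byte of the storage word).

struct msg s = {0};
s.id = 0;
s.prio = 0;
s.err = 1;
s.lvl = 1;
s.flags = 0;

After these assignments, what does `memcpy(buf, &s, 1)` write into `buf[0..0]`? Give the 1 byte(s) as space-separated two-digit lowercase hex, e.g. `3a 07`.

[0+:1] id=0 & 0x1 = 0x0; word=0x00
[1+:4] prio=0 & 0xf = 0x0; word=0x00
[5+:1] err=1 & 0x1 = 0x1; word=0x20
[6+:1] lvl=1 & 0x1 = 0x1; word=0x60
[7+:1] flags=0 & 0x1 = 0x0; word=0x60
word = 0x60 → little-endian bytes:
  [0]=0x60

60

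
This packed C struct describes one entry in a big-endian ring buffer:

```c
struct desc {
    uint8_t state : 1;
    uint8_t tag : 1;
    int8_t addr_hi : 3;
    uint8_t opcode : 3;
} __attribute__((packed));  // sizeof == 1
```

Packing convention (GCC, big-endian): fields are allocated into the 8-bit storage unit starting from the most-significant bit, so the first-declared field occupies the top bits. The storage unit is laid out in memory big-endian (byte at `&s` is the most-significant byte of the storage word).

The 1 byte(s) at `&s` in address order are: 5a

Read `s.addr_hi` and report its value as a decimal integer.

[0]=0x5a (big-endian) → word 0x5a
state:1 @ bit 7 → (0x5a>>7)&0x1 = 0x0
tag:1 @ bit 6 → (0x5a>>6)&0x1 = 0x1
addr_hi:3 @ bit 3 → (0x5a>>3)&0x7 = 0x3  ←
opcode:3 @ bit 0 → (0x5a>>0)&0x7 = 0x2
addr_hi signed 3b, MSB=0: value = 3

3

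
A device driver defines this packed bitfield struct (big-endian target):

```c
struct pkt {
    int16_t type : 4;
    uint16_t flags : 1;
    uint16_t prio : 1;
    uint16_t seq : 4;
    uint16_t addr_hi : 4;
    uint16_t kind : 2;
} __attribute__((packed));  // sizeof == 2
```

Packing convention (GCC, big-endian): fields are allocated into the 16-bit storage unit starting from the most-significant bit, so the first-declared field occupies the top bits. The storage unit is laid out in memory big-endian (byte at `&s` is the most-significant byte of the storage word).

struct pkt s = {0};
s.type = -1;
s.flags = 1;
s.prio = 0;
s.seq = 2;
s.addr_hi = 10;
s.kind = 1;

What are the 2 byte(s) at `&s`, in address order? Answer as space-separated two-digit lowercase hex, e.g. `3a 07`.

f8 a9

type:4 = -1 → 0xf << 12 → word 0xf000
flags:1 = 1 → 0x1 << 11 → word 0xf800
prio:1 = 0 → 0x0 << 10 → word 0xf800
seq:4 = 2 → 0x2 << 6 → word 0xf880
addr_hi:4 = 10 → 0xa << 2 → word 0xf8a8
kind:2 = 1 → 0x1 << 0 → word 0xf8a9
word = 0xf8a9 → big-endian bytes:
  [0]=0xf8  [1]=0xa9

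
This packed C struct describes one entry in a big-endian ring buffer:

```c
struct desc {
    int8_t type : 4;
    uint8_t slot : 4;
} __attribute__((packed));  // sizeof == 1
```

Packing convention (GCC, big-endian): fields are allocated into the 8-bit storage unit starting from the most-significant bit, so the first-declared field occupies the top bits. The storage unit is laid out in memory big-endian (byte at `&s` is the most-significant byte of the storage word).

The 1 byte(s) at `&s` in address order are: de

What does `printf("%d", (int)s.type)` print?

[0]=0xde (big-endian) → word 0xde
type:4 @ bit 4 → (0xde>>4)&0xf = 0xd  ←
slot:4 @ bit 0 → (0xde>>0)&0xf = 0xe
type signed 4b, MSB=1: 13 - 16 = -3

-3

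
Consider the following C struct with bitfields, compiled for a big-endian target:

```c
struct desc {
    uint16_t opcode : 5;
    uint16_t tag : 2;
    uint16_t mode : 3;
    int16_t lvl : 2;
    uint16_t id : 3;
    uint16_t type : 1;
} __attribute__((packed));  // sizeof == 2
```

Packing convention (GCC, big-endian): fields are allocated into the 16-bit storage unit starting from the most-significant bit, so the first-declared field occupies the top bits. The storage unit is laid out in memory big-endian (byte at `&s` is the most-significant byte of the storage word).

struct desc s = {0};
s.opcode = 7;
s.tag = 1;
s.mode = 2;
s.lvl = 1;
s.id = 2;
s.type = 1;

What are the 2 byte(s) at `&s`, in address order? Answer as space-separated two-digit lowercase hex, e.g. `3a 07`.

3a 95

opcode:5 = 7 → 0x7 << 11 → word 0x3800
tag:2 = 1 → 0x1 << 9 → word 0x3a00
mode:3 = 2 → 0x2 << 6 → word 0x3a80
lvl:2 = 1 → 0x1 << 4 → word 0x3a90
id:3 = 2 → 0x2 << 1 → word 0x3a94
type:1 = 1 → 0x1 << 0 → word 0x3a95
word = 0x3a95 → big-endian bytes:
  [0]=0x3a  [1]=0x95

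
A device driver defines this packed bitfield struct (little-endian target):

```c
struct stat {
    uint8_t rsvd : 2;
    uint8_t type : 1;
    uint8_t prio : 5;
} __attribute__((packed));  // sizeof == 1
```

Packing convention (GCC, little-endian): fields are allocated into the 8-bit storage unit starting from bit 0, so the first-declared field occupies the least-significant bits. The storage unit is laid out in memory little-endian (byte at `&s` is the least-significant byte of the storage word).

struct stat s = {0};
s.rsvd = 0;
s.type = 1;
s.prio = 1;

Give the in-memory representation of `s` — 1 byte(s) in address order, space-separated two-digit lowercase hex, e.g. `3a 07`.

rsvd:2 = 0 → 0x0 << 0 → word 0x00
type:1 = 1 → 0x1 << 2 → word 0x04
prio:5 = 1 → 0x1 << 3 → word 0x0c
word = 0x0c → little-endian bytes:
  [0]=0x0c

0c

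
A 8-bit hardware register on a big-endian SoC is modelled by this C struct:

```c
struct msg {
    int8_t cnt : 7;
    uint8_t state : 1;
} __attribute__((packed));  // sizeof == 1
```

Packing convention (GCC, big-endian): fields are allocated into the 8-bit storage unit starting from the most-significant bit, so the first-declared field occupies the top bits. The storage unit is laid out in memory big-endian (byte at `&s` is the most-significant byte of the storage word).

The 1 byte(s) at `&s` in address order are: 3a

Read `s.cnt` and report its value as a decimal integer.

29

[0]=0x3a (big-endian) → word 0x3a
cnt:7 @ bit 1 → (0x3a>>1)&0x7f = 0x1d  ←
state:1 @ bit 0 → (0x3a>>0)&0x1 = 0x0
cnt signed 7b, MSB=0: value = 29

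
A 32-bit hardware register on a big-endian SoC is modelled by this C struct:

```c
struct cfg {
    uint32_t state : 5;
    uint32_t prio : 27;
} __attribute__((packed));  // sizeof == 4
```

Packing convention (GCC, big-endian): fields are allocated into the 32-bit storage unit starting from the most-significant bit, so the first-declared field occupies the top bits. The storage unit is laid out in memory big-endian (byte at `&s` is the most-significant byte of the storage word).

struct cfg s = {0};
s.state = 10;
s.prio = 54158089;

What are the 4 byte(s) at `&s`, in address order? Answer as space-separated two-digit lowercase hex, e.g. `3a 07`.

53 3a 63 09

state (5b) val=10 bits=0xa at bit 27: 0x50000000
prio (27b) val=54158089 bits=0x33a6309 at bit 0: 0x533a6309
word = 0x533a6309 → big-endian bytes:
  [0]=0x53  [1]=0x3a  [2]=0x63  [3]=0x09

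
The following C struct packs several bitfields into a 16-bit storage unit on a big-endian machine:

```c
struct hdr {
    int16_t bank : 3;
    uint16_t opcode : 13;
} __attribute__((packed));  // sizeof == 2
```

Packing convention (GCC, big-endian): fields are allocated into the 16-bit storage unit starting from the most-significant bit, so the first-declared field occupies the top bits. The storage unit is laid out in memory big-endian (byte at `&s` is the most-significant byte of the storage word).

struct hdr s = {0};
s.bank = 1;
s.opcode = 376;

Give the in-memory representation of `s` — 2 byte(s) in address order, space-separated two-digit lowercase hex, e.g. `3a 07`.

bank (3b) val=1 bits=0x1 at bit 13: 0x2000
opcode (13b) val=376 bits=0x178 at bit 0: 0x2178
word = 0x2178 → big-endian bytes:
  [0]=0x21  [1]=0x78

21 78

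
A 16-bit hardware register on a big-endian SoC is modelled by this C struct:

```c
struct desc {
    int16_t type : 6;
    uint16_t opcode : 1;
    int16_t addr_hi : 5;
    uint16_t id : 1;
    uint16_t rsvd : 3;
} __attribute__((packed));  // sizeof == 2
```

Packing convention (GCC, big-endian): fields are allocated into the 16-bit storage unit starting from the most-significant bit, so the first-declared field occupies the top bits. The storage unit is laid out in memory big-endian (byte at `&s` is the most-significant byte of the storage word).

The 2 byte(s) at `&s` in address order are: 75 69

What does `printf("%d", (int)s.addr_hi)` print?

-10

[0]=0x75 [1]=0x69 (big-endian) → word 0x7569
type:6 @ bit 10 → (0x7569>>10)&0x3f = 0x1d
opcode:1 @ bit 9 → (0x7569>>9)&0x1 = 0x0
addr_hi:5 @ bit 4 → (0x7569>>4)&0x1f = 0x16  ←
id:1 @ bit 3 → (0x7569>>3)&0x1 = 0x1
rsvd:3 @ bit 0 → (0x7569>>0)&0x7 = 0x1
addr_hi signed 5b, MSB=1: 22 - 32 = -10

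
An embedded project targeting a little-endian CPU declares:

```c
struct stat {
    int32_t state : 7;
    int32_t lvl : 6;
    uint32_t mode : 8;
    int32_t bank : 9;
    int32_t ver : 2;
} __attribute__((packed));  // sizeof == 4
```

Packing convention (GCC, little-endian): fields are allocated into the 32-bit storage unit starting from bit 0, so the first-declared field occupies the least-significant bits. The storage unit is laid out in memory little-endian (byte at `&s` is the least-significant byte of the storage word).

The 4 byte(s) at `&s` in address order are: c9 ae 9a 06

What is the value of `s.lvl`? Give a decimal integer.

[0]=0xc9 [1]=0xae [2]=0x9a [3]=0x06 (little-endian) → word 0x069aaec9
state [0+:7] = (word>>0) & 0x7f = 73
lvl [7+:6] = (word>>7) & 0x3f = 29  ←
mode [13+:8] = (word>>13) & 0xff = 213
bank [21+:9] = (word>>21) & 0x1ff = 52
ver [30+:2] = (word>>30) & 0x3 = 0
lvl signed 6b, MSB=0: value = 29

29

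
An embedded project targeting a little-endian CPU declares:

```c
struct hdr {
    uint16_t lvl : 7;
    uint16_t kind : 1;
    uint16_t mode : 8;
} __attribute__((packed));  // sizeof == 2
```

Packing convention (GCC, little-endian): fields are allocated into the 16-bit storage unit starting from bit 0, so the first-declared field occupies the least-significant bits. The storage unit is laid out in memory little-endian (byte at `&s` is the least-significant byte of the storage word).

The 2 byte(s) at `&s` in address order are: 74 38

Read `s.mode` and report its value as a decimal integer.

56

[0]=0x74 [1]=0x38 (little-endian) → word 0x3874
lvl [0+:7] = (word>>0) & 0x7f = 116
kind [7+:1] = (word>>7) & 0x1 = 0
mode [8+:8] = (word>>8) & 0xff = 56  ←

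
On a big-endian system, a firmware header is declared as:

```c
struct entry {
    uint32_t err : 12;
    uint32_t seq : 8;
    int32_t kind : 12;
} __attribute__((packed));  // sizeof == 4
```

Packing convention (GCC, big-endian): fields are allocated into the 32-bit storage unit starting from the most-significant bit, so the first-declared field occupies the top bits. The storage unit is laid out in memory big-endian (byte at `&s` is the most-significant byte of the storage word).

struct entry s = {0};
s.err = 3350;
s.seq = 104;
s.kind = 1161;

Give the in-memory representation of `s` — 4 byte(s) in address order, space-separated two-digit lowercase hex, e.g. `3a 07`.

err (12b) val=3350 bits=0xd16 at bit 20: 0xd1600000
seq (8b) val=104 bits=0x68 at bit 12: 0xd1668000
kind (12b) val=1161 bits=0x489 at bit 0: 0xd1668489
word = 0xd1668489 → big-endian bytes:
  [0]=0xd1  [1]=0x66  [2]=0x84  [3]=0x89

d1 66 84 89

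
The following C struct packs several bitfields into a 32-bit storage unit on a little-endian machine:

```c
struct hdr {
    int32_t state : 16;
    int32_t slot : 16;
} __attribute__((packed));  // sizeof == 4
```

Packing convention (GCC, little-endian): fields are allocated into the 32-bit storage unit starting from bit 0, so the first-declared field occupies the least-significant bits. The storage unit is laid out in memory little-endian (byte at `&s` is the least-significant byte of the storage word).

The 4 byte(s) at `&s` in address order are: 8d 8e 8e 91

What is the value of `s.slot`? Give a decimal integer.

[0]=0x8d [1]=0x8e [2]=0x8e [3]=0x91 (little-endian) → word 0x918e8e8d
state:16 @ bit 0 → (0x918e8e8d>>0)&0xffff = 0x8e8d
slot:16 @ bit 16 → (0x918e8e8d>>16)&0xffff = 0x918e  ←
slot signed 16b, MSB=1: 37262 - 65536 = -28274

-28274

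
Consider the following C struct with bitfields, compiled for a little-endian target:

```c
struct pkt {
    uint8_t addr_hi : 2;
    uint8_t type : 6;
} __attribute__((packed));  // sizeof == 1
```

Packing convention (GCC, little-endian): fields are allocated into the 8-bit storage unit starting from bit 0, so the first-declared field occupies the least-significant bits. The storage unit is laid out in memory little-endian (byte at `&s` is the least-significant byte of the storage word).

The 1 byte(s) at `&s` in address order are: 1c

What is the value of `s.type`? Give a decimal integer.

[0]=0x1c (little-endian) → word 0x1c
addr_hi:2 @ bit 0 → (0x1c>>0)&0x3 = 0x0
type:6 @ bit 2 → (0x1c>>2)&0x3f = 0x7  ←

7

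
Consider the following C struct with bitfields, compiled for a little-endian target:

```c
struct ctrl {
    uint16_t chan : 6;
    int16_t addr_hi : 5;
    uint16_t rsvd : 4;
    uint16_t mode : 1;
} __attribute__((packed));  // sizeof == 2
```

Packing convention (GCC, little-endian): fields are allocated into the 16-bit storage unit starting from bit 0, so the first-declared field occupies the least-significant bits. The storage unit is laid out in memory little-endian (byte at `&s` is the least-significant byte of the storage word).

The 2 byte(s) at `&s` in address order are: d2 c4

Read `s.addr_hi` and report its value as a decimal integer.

-13

[0]=0xd2 [1]=0xc4 (little-endian) → word 0xc4d2
chan:6 @ bit 0 → (0xc4d2>>0)&0x3f = 0x12
addr_hi:5 @ bit 6 → (0xc4d2>>6)&0x1f = 0x13  ←
rsvd:4 @ bit 11 → (0xc4d2>>11)&0xf = 0x8
mode:1 @ bit 15 → (0xc4d2>>15)&0x1 = 0x1
addr_hi signed 5b, MSB=1: 19 - 32 = -13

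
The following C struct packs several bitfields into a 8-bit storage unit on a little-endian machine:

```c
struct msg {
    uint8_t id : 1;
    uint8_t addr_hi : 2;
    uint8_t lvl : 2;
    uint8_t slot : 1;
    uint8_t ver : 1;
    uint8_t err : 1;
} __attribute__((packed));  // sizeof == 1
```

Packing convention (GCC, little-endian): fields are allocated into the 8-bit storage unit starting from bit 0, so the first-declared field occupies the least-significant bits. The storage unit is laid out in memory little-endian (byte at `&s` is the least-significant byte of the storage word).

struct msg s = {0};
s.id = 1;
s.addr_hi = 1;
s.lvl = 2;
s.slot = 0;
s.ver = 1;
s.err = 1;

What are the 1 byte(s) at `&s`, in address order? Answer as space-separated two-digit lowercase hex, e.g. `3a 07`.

d3

id (1b) val=1 bits=0x1 at bit 0: 0x01
addr_hi (2b) val=1 bits=0x1 at bit 1: 0x03
lvl (2b) val=2 bits=0x2 at bit 3: 0x13
slot (1b) val=0 bits=0x0 at bit 5: 0x13
ver (1b) val=1 bits=0x1 at bit 6: 0x53
err (1b) val=1 bits=0x1 at bit 7: 0xd3
word = 0xd3 → little-endian bytes:
  [0]=0xd3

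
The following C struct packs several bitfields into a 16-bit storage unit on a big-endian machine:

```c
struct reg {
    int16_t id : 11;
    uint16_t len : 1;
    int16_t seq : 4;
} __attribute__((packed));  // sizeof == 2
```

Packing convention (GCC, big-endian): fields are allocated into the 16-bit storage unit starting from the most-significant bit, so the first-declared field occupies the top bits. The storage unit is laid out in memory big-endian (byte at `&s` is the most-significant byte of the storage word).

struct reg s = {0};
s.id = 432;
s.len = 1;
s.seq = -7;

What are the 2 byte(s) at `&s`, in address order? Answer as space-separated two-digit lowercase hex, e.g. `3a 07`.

[5+:11] id=432 & 0x7ff = 0x1b0; word=0x3600
[4+:1] len=1 & 0x1 = 0x1; word=0x3610
[0+:4] seq=-7 & 0xf = 0x9; word=0x3619
word = 0x3619 → big-endian bytes:
  [0]=0x36  [1]=0x19

36 19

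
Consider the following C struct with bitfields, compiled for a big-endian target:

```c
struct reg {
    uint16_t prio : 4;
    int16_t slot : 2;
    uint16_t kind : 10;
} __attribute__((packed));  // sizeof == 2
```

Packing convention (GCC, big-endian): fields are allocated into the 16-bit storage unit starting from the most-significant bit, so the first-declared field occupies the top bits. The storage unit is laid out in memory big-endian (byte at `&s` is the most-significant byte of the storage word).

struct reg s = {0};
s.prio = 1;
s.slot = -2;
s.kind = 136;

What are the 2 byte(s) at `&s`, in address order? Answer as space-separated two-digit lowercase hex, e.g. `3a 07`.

prio:4 = 1 → 0x1 << 12 → word 0x1000
slot:2 = -2 → 0x2 << 10 → word 0x1800
kind:10 = 136 → 0x88 << 0 → word 0x1888
word = 0x1888 → big-endian bytes:
  [0]=0x18  [1]=0x88

18 88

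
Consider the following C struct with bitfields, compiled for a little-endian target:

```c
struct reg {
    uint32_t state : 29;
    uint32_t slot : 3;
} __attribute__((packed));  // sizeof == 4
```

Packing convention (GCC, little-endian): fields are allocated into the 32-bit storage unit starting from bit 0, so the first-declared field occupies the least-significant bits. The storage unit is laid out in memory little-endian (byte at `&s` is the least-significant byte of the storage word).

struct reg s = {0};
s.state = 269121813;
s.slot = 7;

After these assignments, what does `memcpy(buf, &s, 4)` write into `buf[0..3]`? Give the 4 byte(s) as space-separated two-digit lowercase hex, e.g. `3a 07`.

state:29 = 269121813 → 0x100a7915 << 0 → word 0x100a7915
slot:3 = 7 → 0x7 << 29 → word 0xf00a7915
word = 0xf00a7915 → little-endian bytes:
  [0]=0x15  [1]=0x79  [2]=0x0a  [3]=0xf0

15 79 0a f0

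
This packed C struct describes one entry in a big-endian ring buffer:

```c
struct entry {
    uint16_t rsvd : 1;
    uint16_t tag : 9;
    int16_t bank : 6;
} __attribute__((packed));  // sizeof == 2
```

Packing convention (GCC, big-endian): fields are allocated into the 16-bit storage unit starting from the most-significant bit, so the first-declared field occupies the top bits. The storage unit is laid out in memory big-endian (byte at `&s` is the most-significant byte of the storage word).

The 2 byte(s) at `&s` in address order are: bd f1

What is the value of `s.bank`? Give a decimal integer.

-15

[0]=0xbd [1]=0xf1 (big-endian) → word 0xbdf1
rsvd:1 @ bit 15 → (0xbdf1>>15)&0x1 = 0x1
tag:9 @ bit 6 → (0xbdf1>>6)&0x1ff = 0xf7
bank:6 @ bit 0 → (0xbdf1>>0)&0x3f = 0x31  ←
bank signed 6b, MSB=1: 49 - 64 = -15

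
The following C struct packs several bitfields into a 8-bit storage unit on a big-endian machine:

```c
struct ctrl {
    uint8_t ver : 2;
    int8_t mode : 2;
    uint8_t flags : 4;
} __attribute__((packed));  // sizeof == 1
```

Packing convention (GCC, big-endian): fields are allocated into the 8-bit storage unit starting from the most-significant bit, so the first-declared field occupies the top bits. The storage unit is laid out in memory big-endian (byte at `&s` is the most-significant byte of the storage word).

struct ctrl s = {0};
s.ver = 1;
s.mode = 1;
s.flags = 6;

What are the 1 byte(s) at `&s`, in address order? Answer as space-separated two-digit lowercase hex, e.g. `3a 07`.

56

[6+:2] ver=1 & 0x3 = 0x1; word=0x40
[4+:2] mode=1 & 0x3 = 0x1; word=0x50
[0+:4] flags=6 & 0xf = 0x6; word=0x56
word = 0x56 → big-endian bytes:
  [0]=0x56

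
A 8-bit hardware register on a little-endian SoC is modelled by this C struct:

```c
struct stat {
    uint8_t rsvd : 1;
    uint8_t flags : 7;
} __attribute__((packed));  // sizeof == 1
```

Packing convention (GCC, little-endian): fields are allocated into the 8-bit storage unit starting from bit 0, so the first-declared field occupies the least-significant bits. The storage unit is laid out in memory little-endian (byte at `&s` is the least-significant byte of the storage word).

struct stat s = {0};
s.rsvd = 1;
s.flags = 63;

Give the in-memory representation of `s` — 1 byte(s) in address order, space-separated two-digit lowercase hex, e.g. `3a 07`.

rsvd:1 = 1 → 0x1 << 0 → word 0x01
flags:7 = 63 → 0x3f << 1 → word 0x7f
word = 0x7f → little-endian bytes:
  [0]=0x7f

7f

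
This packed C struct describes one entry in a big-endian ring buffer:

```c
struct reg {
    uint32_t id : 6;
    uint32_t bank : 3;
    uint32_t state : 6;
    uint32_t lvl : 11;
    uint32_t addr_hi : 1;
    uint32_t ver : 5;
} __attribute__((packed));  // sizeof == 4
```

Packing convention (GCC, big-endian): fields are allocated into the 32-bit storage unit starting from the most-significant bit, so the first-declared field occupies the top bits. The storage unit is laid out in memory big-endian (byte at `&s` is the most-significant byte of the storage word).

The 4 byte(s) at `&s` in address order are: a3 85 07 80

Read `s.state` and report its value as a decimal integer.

2

[0]=0xa3 [1]=0x85 [2]=0x07 [3]=0x80 (big-endian) → word 0xa3850780
id [26+:6] = (word>>26) & 0x3f = 40
bank [23+:3] = (word>>23) & 0x7 = 7
state [17+:6] = (word>>17) & 0x3f = 2  ←
lvl [6+:11] = (word>>6) & 0x7ff = 1054
addr_hi [5+:1] = (word>>5) & 0x1 = 0
ver [0+:5] = (word>>0) & 0x1f = 0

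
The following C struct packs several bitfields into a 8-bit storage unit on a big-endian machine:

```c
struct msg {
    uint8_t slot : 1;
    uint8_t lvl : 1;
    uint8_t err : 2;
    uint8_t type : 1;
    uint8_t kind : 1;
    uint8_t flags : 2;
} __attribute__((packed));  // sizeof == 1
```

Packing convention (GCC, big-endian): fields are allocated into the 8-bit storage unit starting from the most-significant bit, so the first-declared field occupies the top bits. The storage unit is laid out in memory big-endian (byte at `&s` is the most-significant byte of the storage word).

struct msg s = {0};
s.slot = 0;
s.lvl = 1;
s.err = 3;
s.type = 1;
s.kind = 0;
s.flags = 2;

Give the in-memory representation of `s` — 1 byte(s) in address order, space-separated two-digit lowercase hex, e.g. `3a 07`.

slot (1b) val=0 bits=0x0 at bit 7: 0x00
lvl (1b) val=1 bits=0x1 at bit 6: 0x40
err (2b) val=3 bits=0x3 at bit 4: 0x70
type (1b) val=1 bits=0x1 at bit 3: 0x78
kind (1b) val=0 bits=0x0 at bit 2: 0x78
flags (2b) val=2 bits=0x2 at bit 0: 0x7a
word = 0x7a → big-endian bytes:
  [0]=0x7a

7a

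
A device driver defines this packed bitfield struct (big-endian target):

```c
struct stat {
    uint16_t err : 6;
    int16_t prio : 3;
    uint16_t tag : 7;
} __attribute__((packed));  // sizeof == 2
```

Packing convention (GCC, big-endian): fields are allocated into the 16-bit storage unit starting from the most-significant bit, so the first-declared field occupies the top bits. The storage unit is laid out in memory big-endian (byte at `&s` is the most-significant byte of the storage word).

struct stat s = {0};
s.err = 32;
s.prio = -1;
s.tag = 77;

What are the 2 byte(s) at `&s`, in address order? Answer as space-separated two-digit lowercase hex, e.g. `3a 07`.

[10+:6] err=32 & 0x3f = 0x20; word=0x8000
[7+:3] prio=-1 & 0x7 = 0x7; word=0x8380
[0+:7] tag=77 & 0x7f = 0x4d; word=0x83cd
word = 0x83cd → big-endian bytes:
  [0]=0x83  [1]=0xcd

83 cd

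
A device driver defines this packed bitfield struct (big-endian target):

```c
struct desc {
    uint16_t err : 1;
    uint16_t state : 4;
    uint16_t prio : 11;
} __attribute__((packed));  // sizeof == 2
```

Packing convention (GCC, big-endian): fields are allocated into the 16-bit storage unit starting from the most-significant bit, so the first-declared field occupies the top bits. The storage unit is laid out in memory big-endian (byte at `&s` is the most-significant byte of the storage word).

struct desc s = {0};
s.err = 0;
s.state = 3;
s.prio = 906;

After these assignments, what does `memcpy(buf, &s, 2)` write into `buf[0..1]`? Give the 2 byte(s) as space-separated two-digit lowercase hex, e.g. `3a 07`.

err:1 = 0 → 0x0 << 15 → word 0x0000
state:4 = 3 → 0x3 << 11 → word 0x1800
prio:11 = 906 → 0x38a << 0 → word 0x1b8a
word = 0x1b8a → big-endian bytes:
  [0]=0x1b  [1]=0x8a

1b 8a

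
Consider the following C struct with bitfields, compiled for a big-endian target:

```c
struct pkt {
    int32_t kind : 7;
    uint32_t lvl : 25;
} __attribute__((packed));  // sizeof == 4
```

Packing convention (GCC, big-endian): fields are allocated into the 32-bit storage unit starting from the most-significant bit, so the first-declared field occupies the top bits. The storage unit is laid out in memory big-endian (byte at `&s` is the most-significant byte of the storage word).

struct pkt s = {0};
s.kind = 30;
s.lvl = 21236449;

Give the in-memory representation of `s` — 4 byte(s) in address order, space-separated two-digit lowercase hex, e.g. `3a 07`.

kind:7 = 30 → 0x1e << 25 → word 0x3c000000
lvl:25 = 21236449 → 0x1440ae1 << 0 → word 0x3d440ae1
word = 0x3d440ae1 → big-endian bytes:
  [0]=0x3d  [1]=0x44  [2]=0x0a  [3]=0xe1

3d 44 0a e1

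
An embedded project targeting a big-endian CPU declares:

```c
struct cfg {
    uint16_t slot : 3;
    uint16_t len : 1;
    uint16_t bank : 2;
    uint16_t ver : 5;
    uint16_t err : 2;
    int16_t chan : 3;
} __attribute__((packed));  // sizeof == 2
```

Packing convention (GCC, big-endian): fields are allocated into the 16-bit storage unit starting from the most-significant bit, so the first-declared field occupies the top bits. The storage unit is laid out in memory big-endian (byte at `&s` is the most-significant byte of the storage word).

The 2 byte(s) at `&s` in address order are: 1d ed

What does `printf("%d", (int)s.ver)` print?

15

[0]=0x1d [1]=0xed (big-endian) → word 0x1ded
slot:3 @ bit 13 → (0x1ded>>13)&0x7 = 0x0
len:1 @ bit 12 → (0x1ded>>12)&0x1 = 0x1
bank:2 @ bit 10 → (0x1ded>>10)&0x3 = 0x3
ver:5 @ bit 5 → (0x1ded>>5)&0x1f = 0xf  ←
err:2 @ bit 3 → (0x1ded>>3)&0x3 = 0x1
chan:3 @ bit 0 → (0x1ded>>0)&0x7 = 0x5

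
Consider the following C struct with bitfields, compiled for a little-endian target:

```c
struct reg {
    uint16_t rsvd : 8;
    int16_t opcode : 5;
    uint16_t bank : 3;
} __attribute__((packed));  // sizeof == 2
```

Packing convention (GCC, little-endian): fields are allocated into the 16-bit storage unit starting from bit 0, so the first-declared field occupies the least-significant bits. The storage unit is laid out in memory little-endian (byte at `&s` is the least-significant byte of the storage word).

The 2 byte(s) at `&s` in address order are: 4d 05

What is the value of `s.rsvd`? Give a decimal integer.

77

[0]=0x4d [1]=0x05 (little-endian) → word 0x054d
rsvd [0+:8] = (word>>0) & 0xff = 77  ←
opcode [8+:5] = (word>>8) & 0x1f = 5
bank [13+:3] = (word>>13) & 0x7 = 0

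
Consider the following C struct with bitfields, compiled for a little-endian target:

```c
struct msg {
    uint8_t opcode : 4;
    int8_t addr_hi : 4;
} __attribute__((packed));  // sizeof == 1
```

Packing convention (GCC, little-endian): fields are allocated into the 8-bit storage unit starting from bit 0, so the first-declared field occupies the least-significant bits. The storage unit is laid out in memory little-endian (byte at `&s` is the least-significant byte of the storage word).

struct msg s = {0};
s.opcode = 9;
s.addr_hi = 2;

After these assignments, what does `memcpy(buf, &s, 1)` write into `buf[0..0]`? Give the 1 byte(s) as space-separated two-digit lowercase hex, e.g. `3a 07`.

[0+:4] opcode=9 & 0xf = 0x9; word=0x09
[4+:4] addr_hi=2 & 0xf = 0x2; word=0x29
word = 0x29 → little-endian bytes:
  [0]=0x29

29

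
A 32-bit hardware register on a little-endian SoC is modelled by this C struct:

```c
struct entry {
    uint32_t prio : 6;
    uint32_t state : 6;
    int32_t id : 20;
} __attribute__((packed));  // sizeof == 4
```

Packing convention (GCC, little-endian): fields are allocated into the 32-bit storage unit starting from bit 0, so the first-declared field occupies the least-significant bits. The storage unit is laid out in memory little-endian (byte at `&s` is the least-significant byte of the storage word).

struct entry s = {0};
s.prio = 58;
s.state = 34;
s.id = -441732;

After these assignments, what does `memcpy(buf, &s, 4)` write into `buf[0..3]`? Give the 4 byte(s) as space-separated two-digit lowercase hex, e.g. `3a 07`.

ba c8 27 94

prio (6b) val=58 bits=0x3a at bit 0: 0x0000003a
state (6b) val=34 bits=0x22 at bit 6: 0x000008ba
id (20b) val=-441732 bits=0x9427c at bit 12: 0x9427c8ba
word = 0x9427c8ba → little-endian bytes:
  [0]=0xba  [1]=0xc8  [2]=0x27  [3]=0x94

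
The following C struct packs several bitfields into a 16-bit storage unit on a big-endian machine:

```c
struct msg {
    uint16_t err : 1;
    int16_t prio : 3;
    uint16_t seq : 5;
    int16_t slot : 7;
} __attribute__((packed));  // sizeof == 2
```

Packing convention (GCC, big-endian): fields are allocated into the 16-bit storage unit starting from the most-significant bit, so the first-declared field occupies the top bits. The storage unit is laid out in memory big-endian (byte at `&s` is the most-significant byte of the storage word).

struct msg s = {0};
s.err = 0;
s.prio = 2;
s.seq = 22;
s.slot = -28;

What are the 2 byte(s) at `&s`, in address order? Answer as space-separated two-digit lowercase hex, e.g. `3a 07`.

2b 64

err (1b) val=0 bits=0x0 at bit 15: 0x0000
prio (3b) val=2 bits=0x2 at bit 12: 0x2000
seq (5b) val=22 bits=0x16 at bit 7: 0x2b00
slot (7b) val=-28 bits=0x64 at bit 0: 0x2b64
word = 0x2b64 → big-endian bytes:
  [0]=0x2b  [1]=0x64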